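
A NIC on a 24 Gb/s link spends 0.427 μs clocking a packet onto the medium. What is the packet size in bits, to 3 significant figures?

10200 bits

L = R × t_tx = 24000000000 b/s × 4.27e-07 s = 10248 bits.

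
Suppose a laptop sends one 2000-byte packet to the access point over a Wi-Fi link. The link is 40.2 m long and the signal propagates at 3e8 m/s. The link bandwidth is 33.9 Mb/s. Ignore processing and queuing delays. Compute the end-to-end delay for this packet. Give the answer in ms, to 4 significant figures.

0.4721 ms

L = 2000 × 8 = 16000 bits.
Transmission delay = L/R = 16000 / 33900000 = 0.471976 ms.
Propagation delay = d/s = 40.2 m / 300000000 m/s = 0.000134 ms.
Total = 0.4721 ms.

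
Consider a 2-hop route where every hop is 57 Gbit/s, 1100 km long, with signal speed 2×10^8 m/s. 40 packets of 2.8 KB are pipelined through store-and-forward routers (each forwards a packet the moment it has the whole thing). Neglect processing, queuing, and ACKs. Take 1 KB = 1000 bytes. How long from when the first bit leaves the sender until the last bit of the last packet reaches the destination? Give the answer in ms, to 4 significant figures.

Per-hop transmission t_tx = L/R = 22400/57000000000 = 0.000392982 ms.
Per-hop propagation t_prop = 1100000/200000000 = 5.5 ms.
Pipeline fill: first packet needs 2·t_tx to clear all hops; remaining 39 packets each add one t_tx.
Total = (2+40-1)·t_tx + 2·t_prop = 41·0.000392982 + 2·5.5 = 11.02 ms.

11.02 ms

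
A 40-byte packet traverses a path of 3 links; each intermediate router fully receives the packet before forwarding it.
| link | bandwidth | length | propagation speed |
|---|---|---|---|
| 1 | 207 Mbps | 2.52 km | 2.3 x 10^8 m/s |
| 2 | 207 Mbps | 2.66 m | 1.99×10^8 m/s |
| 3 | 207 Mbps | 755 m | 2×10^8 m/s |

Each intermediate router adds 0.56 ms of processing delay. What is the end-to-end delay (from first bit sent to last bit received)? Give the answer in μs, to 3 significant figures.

1140 μs

L = 40 × 8 = 320 bits.
Transmission delay per hop = L/R = 320/207000000 = 1.54589 μs; 3 hops → 4.63768 μs.
Propagation delays (d/s per hop): 10.9565, 0.0133668, 3.775 μs; sum = 14.7449 μs.
Processing at 2 router(s): 2 × 0.56 ms = 1120 μs.
End-to-end = 1140 μs.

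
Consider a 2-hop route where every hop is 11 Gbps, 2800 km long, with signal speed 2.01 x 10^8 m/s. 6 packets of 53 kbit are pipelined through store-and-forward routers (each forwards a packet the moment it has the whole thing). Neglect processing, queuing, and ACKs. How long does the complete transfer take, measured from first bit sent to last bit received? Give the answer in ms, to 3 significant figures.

Per-hop transmission t_tx = L/R = 53000/11000000000 = 0.00481818 ms.
Per-hop propagation t_prop = 2800000/2.01e+08 = 13.9303 ms.
Pipeline fill: first packet needs 2·t_tx to clear all hops; remaining 5 packets each add one t_tx.
Total = (2+6-1)·t_tx + 2·t_prop = 7·0.00481818 + 2·13.9303 = 27.9 ms.

27.9 ms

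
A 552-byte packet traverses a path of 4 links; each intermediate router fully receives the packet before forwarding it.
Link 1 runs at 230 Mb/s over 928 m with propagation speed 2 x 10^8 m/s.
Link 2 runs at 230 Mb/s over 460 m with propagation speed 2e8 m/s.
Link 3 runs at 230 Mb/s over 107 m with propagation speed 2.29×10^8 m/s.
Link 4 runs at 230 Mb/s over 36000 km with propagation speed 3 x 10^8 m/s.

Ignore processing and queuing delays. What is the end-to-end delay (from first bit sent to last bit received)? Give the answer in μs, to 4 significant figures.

120100 μs

L = 552 × 8 = 4416 bits.
Transmission delay per hop = L/R = 4416/230000000 = 19.2 μs; 4 hops → 76.8 μs.
Propagation delays (d/s per hop): 4.64, 2.3, 0.467249, 120000 μs; sum = 120007 μs.
End-to-end = 120100 μs.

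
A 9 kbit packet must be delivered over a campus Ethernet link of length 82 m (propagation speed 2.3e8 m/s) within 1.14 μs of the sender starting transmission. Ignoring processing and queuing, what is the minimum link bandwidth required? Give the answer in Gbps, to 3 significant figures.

11.5 Gbps

Propagation delay = 82 / 2.3e+08 = 0.356522 μs.
Transmission budget = 1.14 − 0.356522 = 0.783478 μs.
R ≥ L / t_tx = 9000 bits / 7.83478e-07 s = 11.5 Gbps.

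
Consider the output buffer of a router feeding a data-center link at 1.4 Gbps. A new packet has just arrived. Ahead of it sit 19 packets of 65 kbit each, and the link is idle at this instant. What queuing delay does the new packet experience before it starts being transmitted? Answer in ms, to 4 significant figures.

0.8821 ms

Each queued packet: L/R = 65000/1400000000 = 0.0464286 ms.
19 queued → 0.882143 ms.
Queuing delay = 0.8821 ms.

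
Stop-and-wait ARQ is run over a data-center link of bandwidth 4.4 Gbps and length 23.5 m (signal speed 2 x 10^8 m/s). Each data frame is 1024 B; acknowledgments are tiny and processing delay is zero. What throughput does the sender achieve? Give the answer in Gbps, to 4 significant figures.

3.907 Gbps

t_tx = L/R = 8192/4400000000 = 1.86182e-06 s.
t_prop = 23.5/200000000 = 1.175e-07 s; RTT = 2.35e-07 s.
Cycle = t_tx + RTT = 2.09682e-06 s.
Throughput = L / cycle = 8192 / 2.09682e-06 = 3.907 Gbps.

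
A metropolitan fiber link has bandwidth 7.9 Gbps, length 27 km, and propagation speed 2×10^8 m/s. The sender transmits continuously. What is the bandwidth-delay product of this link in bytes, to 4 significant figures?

133300 bytes

Propagation delay = 27000 / 200000000 = 0.000135 s.
BDP = R × t_prop = 7900000000 × 0.000135 = 1066500 bits.
In bytes: 1066500/8 = 133300 bytes.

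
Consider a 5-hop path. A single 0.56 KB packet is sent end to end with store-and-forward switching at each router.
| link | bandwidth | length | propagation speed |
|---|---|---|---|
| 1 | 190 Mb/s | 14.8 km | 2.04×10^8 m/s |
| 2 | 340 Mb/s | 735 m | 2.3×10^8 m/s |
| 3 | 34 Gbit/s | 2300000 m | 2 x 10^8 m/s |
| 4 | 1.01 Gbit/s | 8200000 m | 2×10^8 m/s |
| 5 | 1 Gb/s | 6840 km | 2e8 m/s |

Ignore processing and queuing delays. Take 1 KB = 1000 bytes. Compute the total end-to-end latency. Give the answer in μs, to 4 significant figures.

L = 4480 bits.
Transmission delays (L/R per hop): 23.5789, 13.1765, 0.131765, 4.43564, 4.48 μs; sum = 45.8028 μs.
Propagation delays (d/s per hop): 72.549, 3.19565, 11500, 41000, 34200 μs; sum = 86775.7 μs.
End-to-end = 86820 μs.

86820 μs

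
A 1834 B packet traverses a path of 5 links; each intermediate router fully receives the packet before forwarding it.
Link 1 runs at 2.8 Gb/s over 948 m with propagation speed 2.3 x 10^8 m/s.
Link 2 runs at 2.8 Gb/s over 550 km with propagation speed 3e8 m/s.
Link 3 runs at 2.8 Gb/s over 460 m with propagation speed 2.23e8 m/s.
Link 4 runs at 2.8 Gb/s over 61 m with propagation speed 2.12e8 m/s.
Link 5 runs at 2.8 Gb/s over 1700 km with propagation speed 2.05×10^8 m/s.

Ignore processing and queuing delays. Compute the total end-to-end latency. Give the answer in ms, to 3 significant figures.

10.2 ms

L = 1834 × 8 = 14672 bits.
Transmission delay per hop = L/R = 14672/2800000000 = 0.00524 ms; 5 hops → 0.0262 ms.
Propagation delays (d/s per hop): 0.00412174, 1.83333, 0.00206278, 0.000287736, 8.29268 ms; sum = 10.1325 ms.
End-to-end = 10.2 ms.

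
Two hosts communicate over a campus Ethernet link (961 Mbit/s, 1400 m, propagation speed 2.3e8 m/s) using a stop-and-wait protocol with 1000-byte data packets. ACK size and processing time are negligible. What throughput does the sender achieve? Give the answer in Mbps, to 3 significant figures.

t_tx = L/R = 8000/961000000 = 8.32466e-06 s.
t_prop = 1400/2.3e+08 = 6.08696e-06 s; RTT = 1.21739e-05 s.
Cycle = t_tx + RTT = 2.04986e-05 s.
Throughput = L / cycle = 8000 / 2.04986e-05 = 390 Mbps.

390 Mbps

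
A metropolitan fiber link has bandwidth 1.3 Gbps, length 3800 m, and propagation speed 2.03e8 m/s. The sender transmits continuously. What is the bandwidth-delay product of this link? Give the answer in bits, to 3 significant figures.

24300 bits

Propagation delay = 3800 / 2.03e+08 = 1.87192e-05 s.
BDP = R × t_prop = 1300000000 × 1.87192e-05 = 24335 bits.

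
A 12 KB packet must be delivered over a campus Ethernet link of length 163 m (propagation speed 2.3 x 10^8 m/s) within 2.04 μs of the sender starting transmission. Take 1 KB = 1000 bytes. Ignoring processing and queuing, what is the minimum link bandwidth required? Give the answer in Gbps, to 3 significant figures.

L = 96000 bits.
Propagation delay = 163 / 2.3e+08 = 0.708696 μs.
Transmission budget = 2.04 − 0.708696 = 1.3313 μs.
R ≥ L / t_tx = 96000 bits / 1.3313e-06 s = 72.1 Gbps.

72.1 Gbps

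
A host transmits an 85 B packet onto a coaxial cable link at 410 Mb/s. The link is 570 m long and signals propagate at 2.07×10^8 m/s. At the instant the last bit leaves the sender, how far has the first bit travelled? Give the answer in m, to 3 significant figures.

t_tx = L/R = 680/410000000 = 1.65854e-06 s.
Distance = s × t_tx = 2.07e+08 × 1.65854e-06 = 343 m.

343 m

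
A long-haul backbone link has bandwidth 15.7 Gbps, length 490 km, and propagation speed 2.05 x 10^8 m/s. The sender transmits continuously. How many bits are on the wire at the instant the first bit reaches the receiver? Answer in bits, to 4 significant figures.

Propagation delay = 490000 / 2.05e+08 = 0.00239024 s.
BDP = R × t_prop = 15700000000 × 0.00239024 = 37526800 bits.

37530000 bits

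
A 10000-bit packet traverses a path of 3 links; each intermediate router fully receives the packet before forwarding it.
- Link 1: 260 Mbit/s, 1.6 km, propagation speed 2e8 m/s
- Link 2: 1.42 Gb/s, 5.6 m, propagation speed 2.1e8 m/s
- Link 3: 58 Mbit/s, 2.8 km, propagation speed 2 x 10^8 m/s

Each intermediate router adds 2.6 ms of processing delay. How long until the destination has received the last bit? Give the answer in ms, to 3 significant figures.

5.44 ms

Transmission delays (L/R per hop): 0.0384615, 0.00704225, 0.172414 ms; sum = 0.217918 ms.
Propagation delays (d/s per hop): 0.008, 2.66667e-05, 0.014 ms; sum = 0.0220267 ms.
Processing at 2 router(s): 2 × 2.6 ms = 5.2 ms.
End-to-end = 5.44 ms.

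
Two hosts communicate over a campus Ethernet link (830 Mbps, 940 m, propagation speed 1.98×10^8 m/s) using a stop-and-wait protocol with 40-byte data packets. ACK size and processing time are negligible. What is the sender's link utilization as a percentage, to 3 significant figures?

t_tx = L/R = 320/830000000 = 3.85542e-07 s.
t_prop = 940/198000000 = 4.74747e-06 s; RTT = 9.49495e-06 s.
Cycle = t_tx + RTT = 9.88049e-06 s.
Utilization = t_tx / cycle = 3.85542e-07/9.88049e-06 = 3.90 %.

3.90 %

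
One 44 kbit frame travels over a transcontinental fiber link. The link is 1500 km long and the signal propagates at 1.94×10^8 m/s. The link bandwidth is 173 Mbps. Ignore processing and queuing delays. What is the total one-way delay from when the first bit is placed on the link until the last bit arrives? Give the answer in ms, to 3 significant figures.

L = 44000 bits.
Transmission delay = L/R = 44000 / 173000000 = 0.254335 ms.
Propagation delay = d/s = 1500000 m / 194000000 m/s = 7.73196 ms.
Total = 7.99 ms.

7.99 ms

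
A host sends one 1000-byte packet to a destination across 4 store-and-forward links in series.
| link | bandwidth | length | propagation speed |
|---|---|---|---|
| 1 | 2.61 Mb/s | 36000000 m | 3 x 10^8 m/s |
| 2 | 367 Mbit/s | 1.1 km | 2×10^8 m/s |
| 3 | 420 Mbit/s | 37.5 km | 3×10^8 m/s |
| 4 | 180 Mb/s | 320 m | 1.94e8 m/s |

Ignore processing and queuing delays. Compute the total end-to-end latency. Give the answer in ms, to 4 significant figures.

123.3 ms

L = 1000 × 8 = 8000 bits.
Transmission delays (L/R per hop): 3.06513, 0.0217984, 0.0190476, 0.0444444 ms; sum = 3.15042 ms.
Propagation delays (d/s per hop): 120, 0.0055, 0.125, 0.00164948 ms; sum = 120.132 ms.
End-to-end = 123.3 ms.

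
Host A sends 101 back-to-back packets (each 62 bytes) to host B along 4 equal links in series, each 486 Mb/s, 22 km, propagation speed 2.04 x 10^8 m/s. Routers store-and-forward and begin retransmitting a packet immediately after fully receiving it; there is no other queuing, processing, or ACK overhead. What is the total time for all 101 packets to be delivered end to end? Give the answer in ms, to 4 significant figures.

Per-hop transmission t_tx = L/R = 496/486000000 = 0.00102058 ms.
Per-hop propagation t_prop = 22000/204000000 = 0.107843 ms.
Pipeline fill: first packet needs 4·t_tx to clear all hops; remaining 100 packets each add one t_tx.
Total = (4+101-1)·t_tx + 4·t_prop = 104·0.00102058 + 4·0.107843 = 0.5375 ms.

0.5375 ms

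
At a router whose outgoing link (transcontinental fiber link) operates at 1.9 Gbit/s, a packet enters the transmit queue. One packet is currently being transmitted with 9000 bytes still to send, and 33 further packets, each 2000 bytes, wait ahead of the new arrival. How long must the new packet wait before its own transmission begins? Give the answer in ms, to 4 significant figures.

0.3158 ms

Each queued packet: L/R = 16000/1900000000 = 0.00842105 ms.
33 queued → 0.277895 ms.
Plus remaining 72000 bits of current packet: 0.0378947 ms.
Queuing delay = 0.3158 ms.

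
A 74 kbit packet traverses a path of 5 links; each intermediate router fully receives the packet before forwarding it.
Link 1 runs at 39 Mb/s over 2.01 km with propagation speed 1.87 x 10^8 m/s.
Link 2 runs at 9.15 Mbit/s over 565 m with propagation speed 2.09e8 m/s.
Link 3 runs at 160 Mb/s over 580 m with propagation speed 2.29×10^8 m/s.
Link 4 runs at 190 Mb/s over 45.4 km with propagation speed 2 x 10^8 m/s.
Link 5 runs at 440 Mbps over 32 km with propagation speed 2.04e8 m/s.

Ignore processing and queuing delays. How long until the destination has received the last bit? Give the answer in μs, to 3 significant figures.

L = 74000 bits.
Transmission delays (L/R per hop): 1897.44, 8087.43, 462.5, 389.474, 168.182 μs; sum = 11005 μs.
Propagation delays (d/s per hop): 10.7487, 2.70335, 2.53275, 227, 156.863 μs; sum = 399.848 μs.
End-to-end = 11400 μs.

11400 μs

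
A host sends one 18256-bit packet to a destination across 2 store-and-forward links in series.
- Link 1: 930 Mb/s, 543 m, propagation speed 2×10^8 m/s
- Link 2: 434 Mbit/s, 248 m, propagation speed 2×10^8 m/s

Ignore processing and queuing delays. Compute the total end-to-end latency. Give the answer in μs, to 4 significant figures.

65.65 μs

Transmission delays (L/R per hop): 19.6301, 42.0645 μs; sum = 61.6946 μs.
Propagation delays (d/s per hop): 2.715, 1.24 μs; sum = 3.955 μs.
End-to-end = 65.65 μs.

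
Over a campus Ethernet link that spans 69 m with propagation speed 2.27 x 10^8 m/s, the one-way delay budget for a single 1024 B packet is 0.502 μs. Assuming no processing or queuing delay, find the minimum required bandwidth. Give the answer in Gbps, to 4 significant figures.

41.37 Gbps

L = 8192 bits.
Propagation delay = 69 / 227000000 = 0.303965 μs.
Transmission budget = 0.502 − 0.303965 = 0.198035 μs.
R ≥ L / t_tx = 8192 bits / 1.98035e-07 s = 41.37 Gbps.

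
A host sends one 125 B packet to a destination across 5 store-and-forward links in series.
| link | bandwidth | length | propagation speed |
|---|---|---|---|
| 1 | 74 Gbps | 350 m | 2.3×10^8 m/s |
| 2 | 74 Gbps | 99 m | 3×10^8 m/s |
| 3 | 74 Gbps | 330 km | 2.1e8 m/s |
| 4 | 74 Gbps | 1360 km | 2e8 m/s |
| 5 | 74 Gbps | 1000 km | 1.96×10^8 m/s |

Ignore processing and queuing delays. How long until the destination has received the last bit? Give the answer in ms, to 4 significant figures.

13.48 ms

L = 125 × 8 = 1000 bits.
Transmission delay per hop = L/R = 1000/74000000000 = 1.35135e-05 ms; 5 hops → 6.75676e-05 ms.
Propagation delays (d/s per hop): 0.00152174, 0.00033, 1.57143, 6.8, 5.10204 ms; sum = 13.4753 ms.
End-to-end = 13.48 ms.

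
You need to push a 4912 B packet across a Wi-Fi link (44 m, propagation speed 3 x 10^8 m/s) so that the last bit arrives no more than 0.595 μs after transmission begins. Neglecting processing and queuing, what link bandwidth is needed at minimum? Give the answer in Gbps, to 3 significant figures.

87.6 Gbps

L = 39296 bits.
Propagation delay = 44 / 300000000 = 0.146667 μs.
Transmission budget = 0.595 − 0.146667 = 0.448333 μs.
R ≥ L / t_tx = 39296 bits / 4.48333e-07 s = 87.6 Gbps.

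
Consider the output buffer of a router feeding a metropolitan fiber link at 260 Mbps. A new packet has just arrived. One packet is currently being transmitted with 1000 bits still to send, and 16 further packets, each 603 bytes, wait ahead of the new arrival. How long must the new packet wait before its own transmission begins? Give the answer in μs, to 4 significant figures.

Each queued packet: L/R = 4824/260000000 = 18.5538 μs.
16 queued → 296.862 μs.
Plus remaining 1000 bits of current packet: 3.84615 μs.
Queuing delay = 300.7 μs.

300.7 μs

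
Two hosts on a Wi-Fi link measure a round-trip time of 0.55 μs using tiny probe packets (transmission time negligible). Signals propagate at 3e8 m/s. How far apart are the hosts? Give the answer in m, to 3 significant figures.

One-way propagation = RTT/2 = 0.275 μs.
d = s × t = 300000000 × 2.75e-07 = 82.5 m.

82.5 m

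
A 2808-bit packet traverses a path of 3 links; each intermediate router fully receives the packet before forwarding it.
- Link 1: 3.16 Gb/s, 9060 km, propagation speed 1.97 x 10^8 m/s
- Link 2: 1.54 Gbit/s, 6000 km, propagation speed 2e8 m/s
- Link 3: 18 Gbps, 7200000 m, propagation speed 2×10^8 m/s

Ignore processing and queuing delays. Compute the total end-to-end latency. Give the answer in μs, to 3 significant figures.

Transmission delays (L/R per hop): 0.888608, 1.82338, 0.156 μs; sum = 2.86798 μs.
Propagation delays (d/s per hop): 45989.8, 30000, 36000 μs; sum = 111990 μs.
End-to-end = 112000 μs.

112000 μs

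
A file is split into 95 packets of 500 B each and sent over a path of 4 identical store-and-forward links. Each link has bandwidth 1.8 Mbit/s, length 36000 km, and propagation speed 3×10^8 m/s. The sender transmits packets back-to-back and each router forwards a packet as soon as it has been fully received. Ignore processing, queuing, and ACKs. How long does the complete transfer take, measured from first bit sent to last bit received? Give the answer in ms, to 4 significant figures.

697.8 ms

Per-hop transmission t_tx = L/R = 4000/1800000 = 2.22222 ms.
Per-hop propagation t_prop = 36000000/300000000 = 120 ms.
Pipeline fill: first packet needs 4·t_tx to clear all hops; remaining 94 packets each add one t_tx.
Total = (4+95-1)·t_tx + 4·t_prop = 98·2.22222 + 4·120 = 697.8 ms.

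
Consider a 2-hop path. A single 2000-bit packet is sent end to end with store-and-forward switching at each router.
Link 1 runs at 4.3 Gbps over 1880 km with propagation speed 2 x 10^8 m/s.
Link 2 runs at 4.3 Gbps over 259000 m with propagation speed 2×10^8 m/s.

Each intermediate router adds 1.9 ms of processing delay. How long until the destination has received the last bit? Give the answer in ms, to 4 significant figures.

Transmission delay per hop = L/R = 2000/4300000000 = 0.000465116 ms; 2 hops → 0.000930233 ms.
Propagation delays (d/s per hop): 9.4, 1.295 ms; sum = 10.695 ms.
Processing at 1 router(s): 1 × 1.9 ms = 1.9 ms.
End-to-end = 12.60 ms.

12.60 ms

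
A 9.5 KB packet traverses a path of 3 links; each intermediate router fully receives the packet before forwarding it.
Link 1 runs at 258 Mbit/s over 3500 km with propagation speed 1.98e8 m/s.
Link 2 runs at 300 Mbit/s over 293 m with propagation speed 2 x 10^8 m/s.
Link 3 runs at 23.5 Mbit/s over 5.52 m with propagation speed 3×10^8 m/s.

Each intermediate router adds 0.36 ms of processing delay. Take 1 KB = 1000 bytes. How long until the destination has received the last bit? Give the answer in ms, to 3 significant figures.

L = 76000 bits.
Transmission delays (L/R per hop): 0.294574, 0.253333, 3.23404 ms; sum = 3.78195 ms.
Propagation delays (d/s per hop): 17.6768, 0.001465, 1.84e-05 ms; sum = 17.6783 ms.
Processing at 2 router(s): 2 × 0.36 ms = 0.72 ms.
End-to-end = 22.2 ms.

22.2 ms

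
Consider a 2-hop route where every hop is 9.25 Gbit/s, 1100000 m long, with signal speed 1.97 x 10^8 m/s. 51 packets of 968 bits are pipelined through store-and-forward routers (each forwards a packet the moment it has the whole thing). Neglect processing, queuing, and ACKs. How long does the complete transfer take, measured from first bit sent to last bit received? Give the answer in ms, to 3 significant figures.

11.2 ms

Per-hop transmission t_tx = L/R = 968/9250000000 = 0.000104649 ms.
Per-hop propagation t_prop = 1100000/197000000 = 5.58376 ms.
Pipeline fill: first packet needs 2·t_tx to clear all hops; remaining 50 packets each add one t_tx.
Total = (2+51-1)·t_tx + 2·t_prop = 52·0.000104649 + 2·5.58376 = 11.2 ms.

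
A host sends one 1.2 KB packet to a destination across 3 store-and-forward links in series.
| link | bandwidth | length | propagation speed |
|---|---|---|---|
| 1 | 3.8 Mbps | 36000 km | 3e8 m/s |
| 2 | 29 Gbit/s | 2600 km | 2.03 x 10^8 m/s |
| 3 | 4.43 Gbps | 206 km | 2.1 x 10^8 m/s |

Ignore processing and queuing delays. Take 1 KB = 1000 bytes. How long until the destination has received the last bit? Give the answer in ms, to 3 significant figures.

L = 9600 bits.
Transmission delays (L/R per hop): 2.52632, 0.000331034, 0.00216704 ms; sum = 2.52881 ms.
Propagation delays (d/s per hop): 120, 12.8079, 0.980952 ms; sum = 133.789 ms.
End-to-end = 136 ms.

136 ms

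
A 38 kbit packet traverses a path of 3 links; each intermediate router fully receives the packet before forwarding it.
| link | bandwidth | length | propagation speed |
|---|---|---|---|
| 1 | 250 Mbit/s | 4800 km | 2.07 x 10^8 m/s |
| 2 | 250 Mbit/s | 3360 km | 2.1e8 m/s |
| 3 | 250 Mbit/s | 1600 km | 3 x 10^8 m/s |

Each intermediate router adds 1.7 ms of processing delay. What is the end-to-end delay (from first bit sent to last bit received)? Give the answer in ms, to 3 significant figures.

L = 38000 bits.
Transmission delay per hop = L/R = 38000/250000000 = 0.152 ms; 3 hops → 0.456 ms.
Propagation delays (d/s per hop): 23.1884, 16, 5.33333 ms; sum = 44.5217 ms.
Processing at 2 router(s): 2 × 1.7 ms = 3.4 ms.
End-to-end = 48.4 ms.

48.4 ms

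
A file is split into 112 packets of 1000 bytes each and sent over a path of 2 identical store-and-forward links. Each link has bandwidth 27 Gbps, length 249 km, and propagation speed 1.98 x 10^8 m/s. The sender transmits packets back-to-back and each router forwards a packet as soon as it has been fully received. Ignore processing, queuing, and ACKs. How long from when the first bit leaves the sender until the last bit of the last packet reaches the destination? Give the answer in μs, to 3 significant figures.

2550 μs

Per-hop transmission t_tx = L/R = 8000/27000000000 = 0.296296 μs.
Per-hop propagation t_prop = 249000/198000000 = 1257.58 μs.
Pipeline fill: first packet needs 2·t_tx to clear all hops; remaining 111 packets each add one t_tx.
Total = (2+112-1)·t_tx + 2·t_prop = 113·0.296296 + 2·1257.58 = 2550 μs.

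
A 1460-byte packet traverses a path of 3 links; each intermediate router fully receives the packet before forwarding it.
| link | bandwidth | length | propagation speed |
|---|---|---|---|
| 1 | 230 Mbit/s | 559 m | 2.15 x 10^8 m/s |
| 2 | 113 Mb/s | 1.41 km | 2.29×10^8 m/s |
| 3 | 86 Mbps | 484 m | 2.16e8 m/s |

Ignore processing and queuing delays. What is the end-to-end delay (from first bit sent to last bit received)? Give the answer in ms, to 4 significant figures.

L = 1460 × 8 = 11680 bits.
Transmission delays (L/R per hop): 0.0507826, 0.103363, 0.135814 ms; sum = 0.289959 ms.
Propagation delays (d/s per hop): 0.0026, 0.00615721, 0.00224074 ms; sum = 0.0109979 ms.
End-to-end = 0.3010 ms.

0.3010 ms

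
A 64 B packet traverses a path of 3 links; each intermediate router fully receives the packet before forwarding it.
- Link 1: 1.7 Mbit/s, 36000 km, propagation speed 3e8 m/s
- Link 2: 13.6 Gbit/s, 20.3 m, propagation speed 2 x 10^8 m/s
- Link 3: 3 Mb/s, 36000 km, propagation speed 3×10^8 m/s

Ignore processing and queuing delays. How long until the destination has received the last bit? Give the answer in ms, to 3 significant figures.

240 ms

L = 64 × 8 = 512 bits.
Transmission delays (L/R per hop): 0.301176, 3.76471e-05, 0.170667 ms; sum = 0.471881 ms.
Propagation delays (d/s per hop): 120, 0.0001015, 120 ms; sum = 240 ms.
End-to-end = 240 ms.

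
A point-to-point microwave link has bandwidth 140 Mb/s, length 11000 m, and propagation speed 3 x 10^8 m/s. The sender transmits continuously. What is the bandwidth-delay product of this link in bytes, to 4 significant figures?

641.7 bytes

Propagation delay = 11000 / 300000000 = 3.66667e-05 s.
BDP = R × t_prop = 140000000 × 3.66667e-05 = 5133.33 bits.
In bytes: 5133.33/8 = 641.7 bytes.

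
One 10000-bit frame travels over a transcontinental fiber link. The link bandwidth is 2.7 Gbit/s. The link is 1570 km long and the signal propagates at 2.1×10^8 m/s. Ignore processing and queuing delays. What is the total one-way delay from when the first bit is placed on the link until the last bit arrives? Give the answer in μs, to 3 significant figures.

7480 μs

Transmission delay = L/R = 10000 / 2700000000 = 3.7037 μs.
Propagation delay = d/s = 1570000 m / 210000000 m/s = 7476.19 μs.
Total = 7480 μs.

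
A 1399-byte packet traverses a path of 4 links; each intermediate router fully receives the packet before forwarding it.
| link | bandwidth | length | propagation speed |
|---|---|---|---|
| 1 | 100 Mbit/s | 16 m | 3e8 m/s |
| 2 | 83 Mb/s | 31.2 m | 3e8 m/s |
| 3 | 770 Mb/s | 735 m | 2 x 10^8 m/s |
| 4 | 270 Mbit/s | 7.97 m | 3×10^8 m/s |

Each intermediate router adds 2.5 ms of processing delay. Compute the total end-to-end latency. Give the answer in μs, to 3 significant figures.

L = 1399 × 8 = 11192 bits.
Transmission delays (L/R per hop): 111.92, 134.843, 14.5351, 41.4519 μs; sum = 302.75 μs.
Propagation delays (d/s per hop): 0.0533333, 0.104, 3.675, 0.0265667 μs; sum = 3.8589 μs.
Processing at 3 router(s): 3 × 2.5 ms = 7500 μs.
End-to-end = 7810 μs.

7810 μs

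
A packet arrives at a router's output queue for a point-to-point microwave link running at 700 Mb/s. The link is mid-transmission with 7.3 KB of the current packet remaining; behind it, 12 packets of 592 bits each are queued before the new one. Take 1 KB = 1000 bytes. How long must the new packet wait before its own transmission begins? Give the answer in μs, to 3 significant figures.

Each queued packet: L/R = 592/700000000 = 0.845714 μs.
12 queued → 10.1486 μs.
Plus remaining 58400 bits of current packet: 83.4286 μs.
Queuing delay = 93.6 μs.

93.6 μs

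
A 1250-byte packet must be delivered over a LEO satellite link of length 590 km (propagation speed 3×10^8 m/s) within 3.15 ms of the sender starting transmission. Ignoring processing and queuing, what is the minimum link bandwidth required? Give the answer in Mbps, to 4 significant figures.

L = 10000 bits.
Propagation delay = 590000 / 300000000 = 1.96667 ms.
Transmission budget = 3.15 − 1.96667 = 1.18333 ms.
R ≥ L / t_tx = 10000 bits / 0.00118333 s = 8.451 Mbps.

8.451 Mbps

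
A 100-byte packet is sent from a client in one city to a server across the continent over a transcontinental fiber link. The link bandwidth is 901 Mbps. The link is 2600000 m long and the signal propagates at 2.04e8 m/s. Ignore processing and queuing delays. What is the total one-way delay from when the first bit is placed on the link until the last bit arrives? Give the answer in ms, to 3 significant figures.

L = 100 × 8 = 800 bits.
Transmission delay = L/R = 800 / 901000000 = 0.000887902 ms.
Propagation delay = d/s = 2600000 m / 204000000 m/s = 12.7451 ms.
Total = 12.7 ms.

12.7 ms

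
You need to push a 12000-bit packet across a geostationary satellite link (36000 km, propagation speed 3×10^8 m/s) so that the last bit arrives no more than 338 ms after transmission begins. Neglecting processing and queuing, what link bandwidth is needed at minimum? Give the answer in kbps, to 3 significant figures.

55.0 kbps

Propagation delay = 36000000 / 300000000 = 120 ms.
Transmission budget = 338 − 120 = 218 ms.
R ≥ L / t_tx = 12000 bits / 0.218 s = 55.0 kbps.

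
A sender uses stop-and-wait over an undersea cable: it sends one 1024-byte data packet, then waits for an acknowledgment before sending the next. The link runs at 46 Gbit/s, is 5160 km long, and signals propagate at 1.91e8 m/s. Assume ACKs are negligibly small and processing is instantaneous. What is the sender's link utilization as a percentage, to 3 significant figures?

0.000330 %

t_tx = L/R = 8192/46000000000 = 1.78087e-07 s.
t_prop = 5160000/191000000 = 0.0270157 s; RTT = 0.0540314 s.
Cycle = t_tx + RTT = 0.0540316 s.
Utilization = t_tx / cycle = 1.78087e-07/0.0540316 = 0.000330 %.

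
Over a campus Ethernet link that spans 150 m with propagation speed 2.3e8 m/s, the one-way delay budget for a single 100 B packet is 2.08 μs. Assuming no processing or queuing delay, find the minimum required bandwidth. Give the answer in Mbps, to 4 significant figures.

560.3 Mbps

L = 800 bits.
Propagation delay = 150 / 2.3e+08 = 0.652174 μs.
Transmission budget = 2.08 − 0.652174 = 1.42783 μs.
R ≥ L / t_tx = 800 bits / 1.42783e-06 s = 560.3 Mbps.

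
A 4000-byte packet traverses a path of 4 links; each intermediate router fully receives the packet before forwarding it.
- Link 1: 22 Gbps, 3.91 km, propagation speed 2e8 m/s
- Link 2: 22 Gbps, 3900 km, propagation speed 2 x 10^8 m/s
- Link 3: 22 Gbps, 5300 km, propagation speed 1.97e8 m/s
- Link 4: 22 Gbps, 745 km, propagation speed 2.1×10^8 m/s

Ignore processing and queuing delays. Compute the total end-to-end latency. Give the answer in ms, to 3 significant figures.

L = 4000 × 8 = 32000 bits.
Transmission delay per hop = L/R = 32000/22000000000 = 0.00145455 ms; 4 hops → 0.00581818 ms.
Propagation delays (d/s per hop): 0.01955, 19.5, 26.9036, 3.54762 ms; sum = 49.9707 ms.
End-to-end = 50.0 ms.

50.0 ms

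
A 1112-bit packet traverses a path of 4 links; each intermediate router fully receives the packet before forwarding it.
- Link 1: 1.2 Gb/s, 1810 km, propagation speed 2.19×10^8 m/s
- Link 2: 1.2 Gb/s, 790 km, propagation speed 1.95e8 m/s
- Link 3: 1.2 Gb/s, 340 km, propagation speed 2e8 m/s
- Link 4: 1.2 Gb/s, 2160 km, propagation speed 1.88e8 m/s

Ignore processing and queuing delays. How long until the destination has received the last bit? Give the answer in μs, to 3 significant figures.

25500 μs

Transmission delay per hop = L/R = 1112/1200000000 = 0.926667 μs; 4 hops → 3.70667 μs.
Propagation delays (d/s per hop): 8264.84, 4051.28, 1700, 11489.4 μs; sum = 25505.5 μs.
End-to-end = 25500 μs.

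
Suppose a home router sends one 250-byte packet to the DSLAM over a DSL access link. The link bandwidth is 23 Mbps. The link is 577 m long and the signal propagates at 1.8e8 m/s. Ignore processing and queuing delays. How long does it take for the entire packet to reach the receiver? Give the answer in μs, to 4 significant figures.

90.16 μs

L = 250 × 8 = 2000 bits.
Transmission delay = L/R = 2000 / 23000000 = 86.9565 μs.
Propagation delay = d/s = 577 m / 180000000 m/s = 3.20556 μs.
Total = 90.16 μs.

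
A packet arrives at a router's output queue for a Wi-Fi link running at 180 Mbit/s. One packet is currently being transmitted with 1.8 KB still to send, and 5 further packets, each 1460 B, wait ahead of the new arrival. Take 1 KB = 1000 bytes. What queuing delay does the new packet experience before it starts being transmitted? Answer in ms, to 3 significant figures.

Each queued packet: L/R = 11680/180000000 = 0.0648889 ms.
5 queued → 0.324444 ms.
Plus remaining 14400 bits of current packet: 0.08 ms.
Queuing delay = 0.404 ms.

0.404 ms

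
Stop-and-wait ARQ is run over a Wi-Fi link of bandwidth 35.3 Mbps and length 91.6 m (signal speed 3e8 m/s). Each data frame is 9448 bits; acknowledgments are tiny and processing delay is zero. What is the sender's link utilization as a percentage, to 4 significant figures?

99.77 %

t_tx = L/R = 9448/35300000 = 0.000267649 s.
t_prop = 91.6/300000000 = 3.05333e-07 s; RTT = 6.10667e-07 s.
Cycle = t_tx + RTT = 0.000268259 s.
Utilization = t_tx / cycle = 0.000267649/0.000268259 = 99.77 %.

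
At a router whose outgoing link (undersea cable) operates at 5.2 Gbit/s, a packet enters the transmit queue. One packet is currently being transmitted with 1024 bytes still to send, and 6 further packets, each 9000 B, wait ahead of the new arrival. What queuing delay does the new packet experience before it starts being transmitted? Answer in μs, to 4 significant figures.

84.65 μs

Each queued packet: L/R = 72000/5200000000 = 13.8462 μs.
6 queued → 83.0769 μs.
Plus remaining 8192 bits of current packet: 1.57538 μs.
Queuing delay = 84.65 μs.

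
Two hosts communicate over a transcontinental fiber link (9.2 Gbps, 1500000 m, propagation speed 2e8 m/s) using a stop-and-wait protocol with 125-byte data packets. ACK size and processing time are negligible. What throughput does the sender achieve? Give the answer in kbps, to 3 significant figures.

66.7 kbps

t_tx = L/R = 1000/9200000000 = 1.08696e-07 s.
t_prop = 1500000/200000000 = 0.0075 s; RTT = 0.015 s.
Cycle = t_tx + RTT = 0.0150001 s.
Throughput = L / cycle = 1000 / 0.0150001 = 66.7 kbps.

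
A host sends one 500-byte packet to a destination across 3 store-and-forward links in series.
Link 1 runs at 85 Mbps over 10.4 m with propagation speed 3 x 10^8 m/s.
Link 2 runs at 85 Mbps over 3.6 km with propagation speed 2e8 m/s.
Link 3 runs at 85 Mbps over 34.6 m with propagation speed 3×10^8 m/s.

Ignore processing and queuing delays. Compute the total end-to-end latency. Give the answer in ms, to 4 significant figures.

L = 500 × 8 = 4000 bits.
Transmission delay per hop = L/R = 4000/85000000 = 0.0470588 ms; 3 hops → 0.141176 ms.
Propagation delays (d/s per hop): 3.46667e-05, 0.018, 0.000115333 ms; sum = 0.01815 ms.
End-to-end = 0.1593 ms.

0.1593 ms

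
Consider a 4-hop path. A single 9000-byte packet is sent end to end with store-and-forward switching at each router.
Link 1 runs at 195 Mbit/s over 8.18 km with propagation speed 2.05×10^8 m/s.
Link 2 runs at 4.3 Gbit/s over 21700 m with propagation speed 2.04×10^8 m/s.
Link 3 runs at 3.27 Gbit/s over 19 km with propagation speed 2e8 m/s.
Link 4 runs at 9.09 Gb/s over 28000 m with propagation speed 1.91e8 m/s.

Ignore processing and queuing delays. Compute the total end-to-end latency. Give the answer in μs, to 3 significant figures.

L = 9000 × 8 = 72000 bits.
Transmission delays (L/R per hop): 369.231, 16.7442, 22.0183, 7.92079 μs; sum = 415.914 μs.
Propagation delays (d/s per hop): 39.9024, 106.373, 95, 146.597 μs; sum = 387.872 μs.
End-to-end = 804 μs.

804 μs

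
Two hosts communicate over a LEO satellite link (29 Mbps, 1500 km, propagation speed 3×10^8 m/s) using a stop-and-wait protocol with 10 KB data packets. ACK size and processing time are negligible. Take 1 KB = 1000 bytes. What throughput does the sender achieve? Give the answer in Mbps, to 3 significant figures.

6.27 Mbps

t_tx = L/R = 80000/29000000 = 0.00275862 s.
t_prop = 1500000/300000000 = 0.005 s; RTT = 0.01 s.
Cycle = t_tx + RTT = 0.0127586 s.
Throughput = L / cycle = 80000 / 0.0127586 = 6.27 Mbps.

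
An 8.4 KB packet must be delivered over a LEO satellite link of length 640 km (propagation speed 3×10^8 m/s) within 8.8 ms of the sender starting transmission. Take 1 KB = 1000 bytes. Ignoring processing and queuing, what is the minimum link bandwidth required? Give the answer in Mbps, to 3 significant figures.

10.1 Mbps

L = 67200 bits.
Propagation delay = 640000 / 300000000 = 2.13333 ms.
Transmission budget = 8.8 − 2.13333 = 6.66667 ms.
R ≥ L / t_tx = 67200 bits / 0.00666667 s = 10.1 Mbps.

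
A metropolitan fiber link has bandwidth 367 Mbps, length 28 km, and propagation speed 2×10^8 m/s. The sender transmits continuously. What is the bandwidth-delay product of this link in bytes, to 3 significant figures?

6420 bytes

Propagation delay = 28000 / 200000000 = 0.00014 s.
BDP = R × t_prop = 367000000 × 0.00014 = 51380 bits.
In bytes: 51380/8 = 6420 bytes.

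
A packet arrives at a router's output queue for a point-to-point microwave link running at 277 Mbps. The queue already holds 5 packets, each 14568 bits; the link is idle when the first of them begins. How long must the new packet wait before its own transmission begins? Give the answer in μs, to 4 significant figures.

Each queued packet: L/R = 14568/277000000 = 52.5921 μs.
5 queued → 262.96 μs.
Queuing delay = 263.0 μs.

263.0 μs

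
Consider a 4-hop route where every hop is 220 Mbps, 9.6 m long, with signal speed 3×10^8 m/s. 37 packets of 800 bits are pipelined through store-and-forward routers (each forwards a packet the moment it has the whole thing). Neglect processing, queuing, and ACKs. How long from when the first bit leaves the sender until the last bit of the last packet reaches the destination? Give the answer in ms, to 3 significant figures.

Per-hop transmission t_tx = L/R = 800/220000000 = 0.00363636 ms.
Per-hop propagation t_prop = 9.6/300000000 = 3.2e-05 ms.
Pipeline fill: first packet needs 4·t_tx to clear all hops; remaining 36 packets each add one t_tx.
Total = (4+37-1)·t_tx + 4·t_prop = 40·0.00363636 + 4·3.2e-05 = 0.146 ms.

0.146 ms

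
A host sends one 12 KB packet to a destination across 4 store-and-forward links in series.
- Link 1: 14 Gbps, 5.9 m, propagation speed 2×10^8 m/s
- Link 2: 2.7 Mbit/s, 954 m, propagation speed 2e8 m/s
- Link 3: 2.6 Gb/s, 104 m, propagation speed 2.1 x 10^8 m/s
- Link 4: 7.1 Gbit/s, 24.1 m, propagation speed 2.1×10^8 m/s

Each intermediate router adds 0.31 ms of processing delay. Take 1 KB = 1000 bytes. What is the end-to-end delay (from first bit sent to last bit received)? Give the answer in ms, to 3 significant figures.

L = 96000 bits.
Transmission delays (L/R per hop): 0.00685714, 35.5556, 0.0369231, 0.0135211 ms; sum = 35.6129 ms.
Propagation delays (d/s per hop): 2.95e-05, 0.00477, 0.000495238, 0.000114762 ms; sum = 0.0054095 ms.
Processing at 3 router(s): 3 × 0.31 ms = 0.93 ms.
End-to-end = 36.5 ms.

36.5 ms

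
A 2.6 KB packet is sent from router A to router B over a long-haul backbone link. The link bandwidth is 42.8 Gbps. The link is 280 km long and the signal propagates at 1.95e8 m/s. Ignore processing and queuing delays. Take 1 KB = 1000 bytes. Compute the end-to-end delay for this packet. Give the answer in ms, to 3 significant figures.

L = 20800 bits.
Transmission delay = L/R = 20800 / 42800000000 = 0.000485981 ms.
Propagation delay = d/s = 280000 m / 195000000 m/s = 1.4359 ms.
Total = 1.44 ms.

1.44 ms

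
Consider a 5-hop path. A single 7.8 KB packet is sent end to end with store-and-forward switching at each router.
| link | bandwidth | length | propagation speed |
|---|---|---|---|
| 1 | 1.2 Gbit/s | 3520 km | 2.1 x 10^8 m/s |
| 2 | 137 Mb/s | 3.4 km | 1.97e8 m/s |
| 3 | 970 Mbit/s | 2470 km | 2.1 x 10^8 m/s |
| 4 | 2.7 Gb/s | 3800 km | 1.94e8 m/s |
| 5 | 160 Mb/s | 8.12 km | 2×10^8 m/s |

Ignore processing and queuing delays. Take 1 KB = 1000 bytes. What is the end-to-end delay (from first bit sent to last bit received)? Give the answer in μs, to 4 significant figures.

49150 μs

L = 62400 bits.
Transmission delays (L/R per hop): 52, 455.474, 64.3299, 23.1111, 390 μs; sum = 984.915 μs.
Propagation delays (d/s per hop): 16761.9, 17.2589, 11761.9, 19587.6, 40.6 μs; sum = 48169.3 μs.
End-to-end = 49150 μs.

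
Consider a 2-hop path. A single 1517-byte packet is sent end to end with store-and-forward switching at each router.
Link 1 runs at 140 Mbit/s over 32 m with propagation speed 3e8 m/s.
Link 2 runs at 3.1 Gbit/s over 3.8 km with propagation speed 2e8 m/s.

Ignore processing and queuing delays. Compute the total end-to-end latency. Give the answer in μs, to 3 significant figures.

110 μs

L = 1517 × 8 = 12136 bits.
Transmission delays (L/R per hop): 86.6857, 3.91484 μs; sum = 90.6006 μs.
Propagation delays (d/s per hop): 0.106667, 19 μs; sum = 19.1067 μs.
End-to-end = 110 μs.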